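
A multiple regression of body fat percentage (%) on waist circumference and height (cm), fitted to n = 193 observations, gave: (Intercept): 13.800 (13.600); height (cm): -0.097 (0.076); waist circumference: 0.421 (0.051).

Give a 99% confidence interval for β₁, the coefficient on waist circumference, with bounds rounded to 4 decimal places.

(0.2883, 0.5537)

Read off: b = 0.421, SE = 0.051 for waist circumference.
df = n − k − 1 = 193 − 2 − 1 = 190.
t* = t_{0.005, 190} = 2.601952.
Margin = t* × SE = 2.601952 × 0.051 = 0.132700.
CI: 0.421 ± 0.132700 → (0.2883, 0.5537).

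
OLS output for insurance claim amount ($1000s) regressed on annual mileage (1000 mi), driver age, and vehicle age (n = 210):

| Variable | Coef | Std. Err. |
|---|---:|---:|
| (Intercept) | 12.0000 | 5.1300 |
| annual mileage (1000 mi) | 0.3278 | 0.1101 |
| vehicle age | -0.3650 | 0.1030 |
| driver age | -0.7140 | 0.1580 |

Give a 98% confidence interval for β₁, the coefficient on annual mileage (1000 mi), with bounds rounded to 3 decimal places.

Read off: b = 0.3278, SE = 0.1101 for annual mileage (1000 mi).
df = n − k − 1 = 210 − 3 − 1 = 206.
t* = t_{0.01, 206} = 2.344586.
Margin = t* × SE = 2.344586 × 0.1101 = 0.25814.
CI: 0.3278 ± 0.25814 → (0.070, 0.586).

(0.070, 0.586)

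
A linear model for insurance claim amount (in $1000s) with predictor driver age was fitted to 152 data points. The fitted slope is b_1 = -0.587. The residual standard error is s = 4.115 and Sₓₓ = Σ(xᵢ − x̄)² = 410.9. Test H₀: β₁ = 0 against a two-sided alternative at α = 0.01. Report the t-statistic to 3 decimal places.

SE(b_1) = s/√Sₓₓ = 4.115/√410.9 = 0.203003.
t = -0.587 / 0.203003 = -2.892.
df = n − 2 = 150.
Two-sided p ≈ 0.0044, which is < 0.01, so reject H₀.
There is evidence that driver age is associated with insurance claim amount.

t = -2.892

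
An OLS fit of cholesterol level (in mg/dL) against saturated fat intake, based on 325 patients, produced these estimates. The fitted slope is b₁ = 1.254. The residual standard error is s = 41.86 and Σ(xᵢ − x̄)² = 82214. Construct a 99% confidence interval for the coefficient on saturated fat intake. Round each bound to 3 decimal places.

(0.876, 1.632)

SE(b₁) = s/√Sₓₓ = 41.86/√82214 = 0.145991.
df = n − 2 = 323.
t* = t_{0.005, 323} = 2.591136.
Margin = t* × SE = 2.591136 × 0.145991 = 0.37828.
CI: 1.254 ± 0.37828 → (0.876, 1.632).
With 99% confidence, each one-unit increase in saturated fat intake is associated with a change of between 0.876 and 1.632 mg/dL in cholesterol level.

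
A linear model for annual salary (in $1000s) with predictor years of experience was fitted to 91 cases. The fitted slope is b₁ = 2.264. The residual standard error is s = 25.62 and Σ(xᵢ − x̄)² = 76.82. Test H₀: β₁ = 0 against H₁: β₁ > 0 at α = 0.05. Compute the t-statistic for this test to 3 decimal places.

SE(b₁) = s/√Sₓₓ = 25.62/√76.82 = 2.92309.
t = 2.264 / 2.92309 = 0.775.
df = n − 2 = 89.
One-sided p ≈ 0.2203, which is ≥ 0.05, so fail to reject H₀.
The data do not give significant evidence that the true slope on years of experience is positive.

t = 0.775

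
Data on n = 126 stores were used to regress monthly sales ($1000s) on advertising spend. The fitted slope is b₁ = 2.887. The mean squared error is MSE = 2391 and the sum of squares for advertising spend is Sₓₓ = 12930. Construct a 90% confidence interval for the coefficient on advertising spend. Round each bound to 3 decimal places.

SE(b₁) = √(MSE/Sₓₓ) = √(2391/12930) = 0.430022.
df = n − 2 = 124.
t* = t_{0.05, 124} = 1.657235.
Margin = t* × SE = 1.657235 × 0.430022 = 0.71265.
CI: 2.887 ± 0.71265 → (2.174, 3.600).
With 90% confidence, each one-unit increase in advertising spend is associated with a change of between 2.174 and 3.600 $1000s in monthly sales.

(2.174, 3.600)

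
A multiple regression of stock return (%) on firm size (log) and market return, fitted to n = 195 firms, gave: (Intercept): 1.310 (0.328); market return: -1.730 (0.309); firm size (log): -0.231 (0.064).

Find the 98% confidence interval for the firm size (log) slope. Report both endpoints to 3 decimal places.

(-0.381, -0.081)

Read off: b = -0.231, SE = 0.064 for firm size (log).
df = n − k − 1 = 195 − 2 − 1 = 192.
t* = t_{0.01, 192} = 2.345926.
Margin = t* × SE = 2.345926 × 0.064 = 0.15014.
CI: -0.231 ± 0.15014 → (-0.381, -0.081).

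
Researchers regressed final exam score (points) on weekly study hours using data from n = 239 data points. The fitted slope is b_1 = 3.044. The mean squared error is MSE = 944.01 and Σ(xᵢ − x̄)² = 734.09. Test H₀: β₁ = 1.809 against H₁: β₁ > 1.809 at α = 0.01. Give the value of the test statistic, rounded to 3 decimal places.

SE(b_1) = √(MSE/Sₓₓ) = √(944.01/734.09) = 1.134.
t = (3.044 − 1.809) / 1.134 = 1.089.
df = n − 2 = 237.
One-sided p ≈ 0.1386, which is ≥ 0.01, so fail to reject H₀.
The data do not give significant evidence that the true slope on weekly study hours exceeds 1.809 points per unit.

t = 1.089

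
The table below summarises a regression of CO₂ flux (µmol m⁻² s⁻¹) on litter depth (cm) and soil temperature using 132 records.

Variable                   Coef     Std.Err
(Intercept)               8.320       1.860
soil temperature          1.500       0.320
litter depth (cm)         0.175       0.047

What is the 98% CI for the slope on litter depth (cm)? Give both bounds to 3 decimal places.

(0.064, 0.286)

Read off: b = 0.175, SE = 0.047 for litter depth (cm).
df = n − k − 1 = 132 − 2 − 1 = 129.
t* = t_{0.01, 129} = 2.355602.
Margin = t* × SE = 2.355602 × 0.047 = 0.11071.
CI: 0.175 ± 0.11071 → (0.064, 0.286).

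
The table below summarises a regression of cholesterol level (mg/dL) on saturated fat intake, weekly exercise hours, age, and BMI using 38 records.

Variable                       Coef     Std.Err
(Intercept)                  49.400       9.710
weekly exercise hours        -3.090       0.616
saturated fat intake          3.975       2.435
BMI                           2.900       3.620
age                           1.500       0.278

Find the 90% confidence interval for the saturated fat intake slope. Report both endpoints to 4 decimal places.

Read off: b = 3.975, SE = 2.435 for saturated fat intake.
df = n − k − 1 = 38 − 4 − 1 = 33.
t* = t_{0.05, 33} = 1.69236.
Margin = t* × SE = 1.69236 × 2.435 = 4.120897.
CI: 3.975 ± 4.120897 → (-0.1459, 8.0959).

(-0.1459, 8.0959)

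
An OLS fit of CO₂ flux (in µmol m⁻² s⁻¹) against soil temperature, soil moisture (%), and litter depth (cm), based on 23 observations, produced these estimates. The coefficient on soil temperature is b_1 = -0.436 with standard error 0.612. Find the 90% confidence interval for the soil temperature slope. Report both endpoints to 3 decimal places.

(-1.494, 0.622)

df = n − k − 1 = 23 − 3 − 1 = 19.
t* = t_{0.05, 19} = 1.729133.
Margin = t* × SE = 1.729133 × 0.612 = 1.05823.
CI: -0.436 ± 1.05823 → (-1.494, 0.622).
With 90% confidence, each one-unit increase in soil temperature is associated with a change of between -1.494 and 0.622 µmol m⁻² s⁻¹ in CO₂ flux, holding the other predictors fixed.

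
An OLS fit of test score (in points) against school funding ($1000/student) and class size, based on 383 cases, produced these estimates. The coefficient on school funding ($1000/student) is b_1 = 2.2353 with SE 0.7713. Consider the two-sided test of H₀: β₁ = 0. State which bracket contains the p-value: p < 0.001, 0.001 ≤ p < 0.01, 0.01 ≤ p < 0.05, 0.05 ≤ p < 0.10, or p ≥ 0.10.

0.001 ≤ p < 0.01

t = 2.2353 / 0.7713 = 2.898.
df = n − k − 1 = 383 − 2 − 1 = 380.
Two-sided p = 2·P(T_{380} > |t|) ≈ 0.0040.
So 0.001 ≤ p < 0.01.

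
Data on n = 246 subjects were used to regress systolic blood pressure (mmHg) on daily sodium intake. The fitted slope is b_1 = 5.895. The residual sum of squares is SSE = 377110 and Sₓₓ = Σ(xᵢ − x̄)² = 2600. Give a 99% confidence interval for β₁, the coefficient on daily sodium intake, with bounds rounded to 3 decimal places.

(3.893, 7.897)

MSE = SSE/(n − 2) = 377110/244 = 1545.53.
SE(b_1) = √(MSE/Sₓₓ) = √(1545.53/2600) = 0.770997.
df = n − 2 = 244.
t* = t_{0.005, 244} = 2.596128.
Margin = t* × SE = 2.596128 × 0.770997 = 2.00161.
CI: 5.895 ± 2.00161 → (3.893, 7.897).
With 99% confidence, each one-unit increase in daily sodium intake is associated with a change of between 3.893 and 7.897 mmHg in systolic blood pressure.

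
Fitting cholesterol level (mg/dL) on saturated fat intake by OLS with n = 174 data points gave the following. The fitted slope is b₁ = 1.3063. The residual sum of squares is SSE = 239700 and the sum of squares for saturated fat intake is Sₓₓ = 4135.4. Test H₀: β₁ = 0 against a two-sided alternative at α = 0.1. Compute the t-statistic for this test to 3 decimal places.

t = 2.250

MSE = SSE/(n − 2) = 239700/172 = 1393.6.
SE(b₁) = √(MSE/Sₓₓ) = √(1393.6/4135.4) = 0.580512.
t = 1.3063 / 0.580512 = 2.250.
df = n − 2 = 172.
Two-sided p ≈ 0.0257, which is < 0.1, so reject H₀.
There is evidence that saturated fat intake is associated with cholesterol level.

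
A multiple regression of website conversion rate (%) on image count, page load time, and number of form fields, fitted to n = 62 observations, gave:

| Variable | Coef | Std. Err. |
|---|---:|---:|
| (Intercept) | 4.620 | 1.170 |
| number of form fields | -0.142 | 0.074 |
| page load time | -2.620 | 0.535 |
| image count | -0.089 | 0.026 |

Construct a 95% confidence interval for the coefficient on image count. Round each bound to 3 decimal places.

Read off: b = -0.089, SE = 0.026 for image count.
df = n − k − 1 = 62 − 3 − 1 = 58.
t* = t_{0.025, 58} = 2.001717.
Margin = t* × SE = 2.001717 × 0.026 = 0.05204.
CI: -0.089 ± 0.05204 → (-0.141, -0.037).

(-0.141, -0.037)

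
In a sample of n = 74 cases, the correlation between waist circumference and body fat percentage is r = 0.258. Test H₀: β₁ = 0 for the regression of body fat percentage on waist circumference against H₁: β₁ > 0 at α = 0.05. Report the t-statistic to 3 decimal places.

t = r·√(n − 2)/√(1 − r²) = 0.258·√72/√0.933436 = 2.266.
df = n − 2 = 72.
One-sided p ≈ 0.0132, which is < 0.05, so reject H₀.
There is evidence of a linear association between waist circumference and body fat percentage.

t = 2.266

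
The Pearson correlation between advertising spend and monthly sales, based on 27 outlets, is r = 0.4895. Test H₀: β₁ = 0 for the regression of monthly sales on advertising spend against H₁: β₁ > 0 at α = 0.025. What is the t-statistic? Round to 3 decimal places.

t = r·√(n − 2)/√(1 − r²) = 0.4895·√25/√0.76039 = 2.807.
df = n − 2 = 25.
One-sided p ≈ 0.0048, which is < 0.025, so reject H₀.
There is evidence of a linear association between advertising spend and monthly sales.

t = 2.807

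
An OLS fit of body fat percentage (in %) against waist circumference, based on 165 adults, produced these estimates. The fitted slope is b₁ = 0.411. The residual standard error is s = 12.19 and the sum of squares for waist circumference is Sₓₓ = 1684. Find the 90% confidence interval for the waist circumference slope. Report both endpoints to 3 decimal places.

SE(b₁) = s/√Sₓₓ = 12.19/√1684 = 0.297052.
df = n − 2 = 163.
t* = t_{0.05, 163} = 1.654256.
Margin = t* × SE = 1.654256 × 0.297052 = 0.49140.
CI: 0.411 ± 0.49140 → (-0.080, 0.902).
With 90% confidence, each one-unit increase in waist circumference is associated with a change of between -0.080 and 0.902 % in body fat percentage.

(-0.080, 0.902)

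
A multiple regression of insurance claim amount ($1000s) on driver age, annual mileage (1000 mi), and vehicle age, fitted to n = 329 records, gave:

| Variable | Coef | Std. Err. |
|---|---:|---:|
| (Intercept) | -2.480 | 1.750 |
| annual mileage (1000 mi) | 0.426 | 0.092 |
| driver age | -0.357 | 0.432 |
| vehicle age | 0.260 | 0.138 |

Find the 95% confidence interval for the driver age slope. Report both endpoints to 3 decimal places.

(-1.207, 0.493)

Read off: b = -0.357, SE = 0.432 for driver age.
df = n − k − 1 = 329 − 3 − 1 = 325.
t* = t_{0.025, 325} = 1.96729.
Margin = t* × SE = 1.96729 × 0.432 = 0.84987.
CI: -0.357 ± 0.84987 → (-1.207, 0.493).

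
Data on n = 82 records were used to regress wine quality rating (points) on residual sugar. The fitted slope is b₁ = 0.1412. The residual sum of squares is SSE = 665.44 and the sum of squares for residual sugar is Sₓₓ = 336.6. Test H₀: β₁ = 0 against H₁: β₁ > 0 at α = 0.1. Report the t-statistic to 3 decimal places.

t = 0.898

MSE = SSE/(n − 2) = 665.44/80 = 8.318.
SE(b₁) = √(MSE/Sₓₓ) = √(8.318/336.6) = 0.1572.
t = 0.1412 / 0.1572 = 0.898.
df = n − 2 = 80.
One-sided p ≈ 0.1859, which is ≥ 0.1, so fail to reject H₀.
The data do not give significant evidence that the true slope on residual sugar is positive.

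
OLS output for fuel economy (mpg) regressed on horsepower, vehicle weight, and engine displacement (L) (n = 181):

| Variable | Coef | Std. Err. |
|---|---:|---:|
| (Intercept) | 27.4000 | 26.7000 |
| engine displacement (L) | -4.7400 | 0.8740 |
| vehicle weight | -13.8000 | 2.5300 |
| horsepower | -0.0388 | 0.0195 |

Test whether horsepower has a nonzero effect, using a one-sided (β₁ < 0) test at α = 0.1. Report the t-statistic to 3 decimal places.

t = -1.990

Read off: b = -0.0388, SE = 0.0195 for horsepower.
H₀: β₁ = 0 vs H₁: β₁ < 0.
t = -0.0388 / 0.0195 = -1.990.
df = n − k − 1 = 181 − 3 − 1 = 177.
One-sided p ≈ 0.0241, which is < 0.1, so reject H₀.
There is evidence that the true slope on horsepower is negative, holding the other predictors fixed.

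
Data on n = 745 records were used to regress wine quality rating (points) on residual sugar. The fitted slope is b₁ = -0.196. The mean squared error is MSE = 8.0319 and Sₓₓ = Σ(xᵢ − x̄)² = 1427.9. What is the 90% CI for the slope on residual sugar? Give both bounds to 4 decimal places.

(-0.3195, -0.0725)

SE(b₁) = √(MSE/Sₓₓ) = √(8.0319/1427.9) = 0.0749998.
df = n − 2 = 743.
t* = t_{0.05, 743} = 1.646907.
Margin = t* × SE = 1.646907 × 0.0749998 = 0.123518.
CI: -0.196 ± 0.123518 → (-0.3195, -0.0725).
With 90% confidence, each one-unit increase in residual sugar is associated with a change of between -0.3195 and -0.0725 points in wine quality rating.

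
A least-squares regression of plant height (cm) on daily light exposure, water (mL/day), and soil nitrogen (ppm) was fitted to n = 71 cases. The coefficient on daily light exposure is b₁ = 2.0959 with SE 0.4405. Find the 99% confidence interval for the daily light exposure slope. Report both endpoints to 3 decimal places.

df = n − k − 1 = 71 − 3 − 1 = 67.
t* = t_{0.005, 67} = 2.65122.
Margin = t* × SE = 2.65122 × 0.4405 = 1.16786.
CI: 2.0959 ± 1.16786 → (0.928, 3.264).
With 99% confidence, each one-unit increase in daily light exposure is associated with a change of between 0.928 and 3.264 cm in plant height, holding the other predictors fixed.

(0.928, 3.264)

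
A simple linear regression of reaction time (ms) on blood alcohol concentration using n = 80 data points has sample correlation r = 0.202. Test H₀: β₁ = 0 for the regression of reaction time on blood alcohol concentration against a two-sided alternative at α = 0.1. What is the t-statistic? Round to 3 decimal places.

t = 1.822

t = r·√(n − 2)/√(1 − r²) = 0.202·√78/√0.959196 = 1.822.
df = n − 2 = 78.
Two-sided p ≈ 0.0724, which is < 0.1, so reject H₀.
There is evidence of a linear association between blood alcohol concentration and reaction time.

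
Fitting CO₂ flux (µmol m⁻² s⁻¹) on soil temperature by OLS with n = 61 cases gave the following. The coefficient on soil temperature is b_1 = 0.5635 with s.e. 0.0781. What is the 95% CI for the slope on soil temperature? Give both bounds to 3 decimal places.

(0.407, 0.720)

df = n − 2 = 61 − 2 = 59.
t* = t_{0.025, 59} = 2.000995.
Margin = t* × SE = 2.000995 × 0.0781 = 0.15628.
CI: 0.5635 ± 0.15628 → (0.407, 0.720).
With 95% confidence, each one-unit increase in soil temperature is associated with a change of between 0.407 and 0.720 µmol m⁻² s⁻¹ in CO₂ flux.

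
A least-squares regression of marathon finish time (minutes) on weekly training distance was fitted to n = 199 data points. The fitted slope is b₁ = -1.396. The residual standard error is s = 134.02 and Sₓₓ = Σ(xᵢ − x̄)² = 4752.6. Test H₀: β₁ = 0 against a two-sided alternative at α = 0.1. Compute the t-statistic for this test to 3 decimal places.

t = -0.718

SE(b₁) = s/√Sₓₓ = 134.02/√4752.6 = 1.94403.
t = -1.396 / 1.94403 = -0.718.
df = n − 2 = 197.
Two-sided p ≈ 0.4735, which is ≥ 0.1, so fail to reject H₀.
The data do not give significant evidence of an association between weekly training distance and marathon finish time.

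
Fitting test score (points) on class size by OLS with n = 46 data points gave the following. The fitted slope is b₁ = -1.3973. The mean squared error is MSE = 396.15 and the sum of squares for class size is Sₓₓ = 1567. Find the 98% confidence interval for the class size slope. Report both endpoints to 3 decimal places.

SE(b₁) = √(MSE/Sₓₓ) = √(396.15/1567) = 0.5028.
df = n − 2 = 44.
t* = t_{0.01, 44} = 2.414134.
Margin = t* × SE = 2.414134 × 0.5028 = 1.21383.
CI: -1.3973 ± 1.21383 → (-2.611, -0.183).
With 98% confidence, each one-unit increase in class size is associated with a change of between -2.611 and -0.183 points in test score.

(-2.611, -0.183)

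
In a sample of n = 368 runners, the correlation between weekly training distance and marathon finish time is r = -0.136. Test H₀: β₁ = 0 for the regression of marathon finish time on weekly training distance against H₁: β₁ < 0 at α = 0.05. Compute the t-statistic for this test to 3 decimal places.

t = -2.626

t = r·√(n − 2)/√(1 − r²) = -0.136·√366/√0.981504 = -2.626.
df = n − 2 = 366.
One-sided p ≈ 0.0045, which is < 0.05, so reject H₀.
There is evidence of a linear association between weekly training distance and marathon finish time.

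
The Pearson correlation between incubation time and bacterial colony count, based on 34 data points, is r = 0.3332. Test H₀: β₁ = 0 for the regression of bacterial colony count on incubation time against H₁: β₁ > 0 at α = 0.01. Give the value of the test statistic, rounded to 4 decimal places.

t = r·√(n − 2)/√(1 − r²) = 0.3332·√32/√0.888978 = 1.9991.
df = n − 2 = 32.
One-sided p ≈ 0.0271, which is ≥ 0.01, so fail to reject H₀.
The data do not give significant evidence of a linear association between incubation time and bacterial colony count.

t = 1.9991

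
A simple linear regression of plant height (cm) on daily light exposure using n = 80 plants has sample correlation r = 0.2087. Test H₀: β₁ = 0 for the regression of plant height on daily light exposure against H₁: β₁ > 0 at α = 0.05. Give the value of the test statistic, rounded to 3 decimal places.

t = 1.885

t = r·√(n − 2)/√(1 − r²) = 0.2087·√78/√0.956444 = 1.885.
df = n − 2 = 78.
One-sided p ≈ 0.0316, which is < 0.05, so reject H₀.
There is evidence of a linear association between daily light exposure and plant height.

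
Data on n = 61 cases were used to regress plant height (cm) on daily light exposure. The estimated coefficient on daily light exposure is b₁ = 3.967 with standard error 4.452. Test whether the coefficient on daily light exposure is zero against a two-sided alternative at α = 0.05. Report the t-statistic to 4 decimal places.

t = 0.8911

H₀: β₁ = 0 vs H₁: β₁ ≠ 0.
t = (b₁ − β₁⁰)/SE = 3.967 / 4.452 = 0.8911.
df = n − 2 = 61 − 2 = 59.
Two-sided p ≈ 0.3765, which is ≥ 0.05, so fail to reject H₀.
The data do not give significant evidence of an association between daily light exposure and plant height.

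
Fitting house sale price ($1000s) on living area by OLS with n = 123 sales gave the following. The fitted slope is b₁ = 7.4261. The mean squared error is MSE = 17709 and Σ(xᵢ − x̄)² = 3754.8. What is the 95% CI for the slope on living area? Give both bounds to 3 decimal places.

SE(b₁) = √(MSE/Sₓₓ) = √(17709/3754.8) = 2.17172.
df = n − 2 = 121.
t* = t_{0.025, 121} = 1.979764.
Margin = t* × SE = 1.979764 × 2.17172 = 4.29949.
CI: 7.4261 ± 4.29949 → (3.127, 11.726).
With 95% confidence, each one-unit increase in living area is associated with a change of between 3.127 and 11.726 $1000s in house sale price.

(3.127, 11.726)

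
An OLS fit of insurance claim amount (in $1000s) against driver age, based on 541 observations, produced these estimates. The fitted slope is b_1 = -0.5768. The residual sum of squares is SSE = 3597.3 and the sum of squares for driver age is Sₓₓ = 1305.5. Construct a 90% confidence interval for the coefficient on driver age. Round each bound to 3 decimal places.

(-0.695, -0.459)

MSE = SSE/(n − 2) = 3597.3/539 = 6.67403.
SE(b_1) = √(MSE/Sₓₓ) = √(6.67403/1305.5) = 0.0714999.
df = n − 2 = 539.
t* = t_{0.05, 539} = 1.647686.
Margin = t* × SE = 1.647686 × 0.0714999 = 0.11781.
CI: -0.5768 ± 0.11781 → (-0.695, -0.459).
With 90% confidence, each one-unit increase in driver age is associated with a change of between -0.695 and -0.459 $1000s in insurance claim amount.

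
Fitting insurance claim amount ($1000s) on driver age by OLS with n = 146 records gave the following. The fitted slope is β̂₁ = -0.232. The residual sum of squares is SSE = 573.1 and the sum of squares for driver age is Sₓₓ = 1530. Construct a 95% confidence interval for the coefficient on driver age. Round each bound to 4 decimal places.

MSE = SSE/(n − 2) = 573.1/144 = 3.97986.
SE(β̂₁) = √(MSE/Sₓₓ) = √(3.97986/1530) = 0.0510021.
df = n − 2 = 144.
t* = t_{0.025, 144} = 1.976575.
Margin = t* × SE = 1.976575 × 0.0510021 = 0.100810.
CI: -0.232 ± 0.100810 → (-0.3328, -0.1312).
With 95% confidence, each one-unit increase in driver age is associated with a change of between -0.3328 and -0.1312 $1000s in insurance claim amount.

(-0.3328, -0.1312)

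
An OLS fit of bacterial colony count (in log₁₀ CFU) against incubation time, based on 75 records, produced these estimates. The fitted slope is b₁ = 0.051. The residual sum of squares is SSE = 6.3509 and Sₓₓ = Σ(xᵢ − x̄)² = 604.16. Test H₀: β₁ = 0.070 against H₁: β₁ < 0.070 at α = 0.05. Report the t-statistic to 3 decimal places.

t = -1.583

MSE = SSE/(n − 2) = 6.3509/73 = 0.0869986.
SE(b₁) = √(MSE/Sₓₓ) = √(0.0869986/604.16) = 0.012.
t = (0.051 − 0.070) / 0.012 = -1.583.
df = n − 2 = 73.
One-sided p ≈ 0.0588, which is ≥ 0.05, so fail to reject H₀.
The data do not give significant evidence that the true slope on incubation time is below 0.070 log₁₀ CFU per unit.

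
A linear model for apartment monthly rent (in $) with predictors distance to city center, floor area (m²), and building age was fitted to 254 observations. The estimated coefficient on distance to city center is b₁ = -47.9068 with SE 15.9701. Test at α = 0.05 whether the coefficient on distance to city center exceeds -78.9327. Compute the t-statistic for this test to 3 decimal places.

t = 1.943

H₀: β₁ = -78.9327 vs H₁: β₁ > -78.9327.
t = (b₁ − β₁⁰)/SE = (-47.9068 − (-78.9327)) / 15.9701 = 1.943.
df = n − k − 1 = 254 − 3 − 1 = 250.
One-sided p ≈ 0.0266, which is < 0.05, so reject H₀.
There is evidence that the true slope on distance to city center exceeds -78.9327 $ per unit, holding the other predictors fixed.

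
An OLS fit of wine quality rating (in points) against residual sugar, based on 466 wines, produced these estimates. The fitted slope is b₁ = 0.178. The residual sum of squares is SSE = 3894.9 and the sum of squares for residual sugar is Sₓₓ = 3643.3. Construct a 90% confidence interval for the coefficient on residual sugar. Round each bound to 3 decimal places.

MSE = SSE/(n − 2) = 3894.9/464 = 8.39418.
SE(b₁) = √(MSE/Sₓₓ) = √(8.39418/3643.3) = 0.0480001.
df = n − 2 = 464.
t* = t_{0.05, 464} = 1.648144.
Margin = t* × SE = 1.648144 × 0.0480001 = 0.07911.
CI: 0.178 ± 0.07911 → (0.099, 0.257).
With 90% confidence, each one-unit increase in residual sugar is associated with a change of between 0.099 and 0.257 points in wine quality rating.

(0.099, 0.257)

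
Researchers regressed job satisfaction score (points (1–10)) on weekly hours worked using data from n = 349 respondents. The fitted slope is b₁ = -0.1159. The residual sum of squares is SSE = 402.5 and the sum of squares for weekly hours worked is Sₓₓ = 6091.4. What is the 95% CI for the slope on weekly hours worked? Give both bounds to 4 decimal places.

(-0.1430, -0.0888)

MSE = SSE/(n − 2) = 402.5/347 = 1.15994.
SE(b₁) = √(MSE/Sₓₓ) = √(1.15994/6091.4) = 0.0137994.
df = n − 2 = 347.
t* = t_{0.025, 347} = 1.966824.
Margin = t* × SE = 1.966824 × 0.0137994 = 0.027141.
CI: -0.1159 ± 0.027141 → (-0.1430, -0.0888).
With 95% confidence, each one-unit increase in weekly hours worked is associated with a change of between -0.1430 and -0.0888 points (1–10) in job satisfaction score.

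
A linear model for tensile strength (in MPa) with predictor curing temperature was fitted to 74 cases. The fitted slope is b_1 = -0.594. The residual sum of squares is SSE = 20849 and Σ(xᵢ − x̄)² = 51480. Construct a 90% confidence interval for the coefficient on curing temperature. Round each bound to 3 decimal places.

MSE = SSE/(n − 2) = 20849/72 = 289.569.
SE(b_1) = √(MSE/Sₓₓ) = √(289.569/51480) = 0.0749993.
df = n − 2 = 72.
t* = t_{0.05, 72} = 1.666294.
Margin = t* × SE = 1.666294 × 0.0749993 = 0.12497.
CI: -0.594 ± 0.12497 → (-0.719, -0.469).
With 90% confidence, each one-unit increase in curing temperature is associated with a change of between -0.719 and -0.469 MPa in tensile strength.

(-0.719, -0.469)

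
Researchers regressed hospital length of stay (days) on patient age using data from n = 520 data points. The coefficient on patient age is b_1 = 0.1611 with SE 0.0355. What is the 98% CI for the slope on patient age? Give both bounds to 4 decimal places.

df = n − 2 = 520 − 2 = 518.
t* = t_{0.01, 518} = 2.333568.
Margin = t* × SE = 2.333568 × 0.0355 = 0.082842.
CI: 0.1611 ± 0.082842 → (0.0783, 0.2439).
With 98% confidence, each one-unit increase in patient age is associated with a change of between 0.0783 and 0.2439 days in hospital length of stay.

(0.0783, 0.2439)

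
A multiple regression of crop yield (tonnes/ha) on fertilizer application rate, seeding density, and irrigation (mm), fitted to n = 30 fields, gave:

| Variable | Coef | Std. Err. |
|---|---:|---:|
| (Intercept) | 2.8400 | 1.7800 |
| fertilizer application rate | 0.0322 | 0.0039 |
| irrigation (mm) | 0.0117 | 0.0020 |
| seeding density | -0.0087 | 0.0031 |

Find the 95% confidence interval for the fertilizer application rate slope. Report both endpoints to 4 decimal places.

(0.0242, 0.0402)

Read off: b = 0.0322, SE = 0.0039 for fertilizer application rate.
df = n − k − 1 = 30 − 3 − 1 = 26.
t* = t_{0.025, 26} = 2.055529.
Margin = t* × SE = 2.055529 × 0.0039 = 0.008017.
CI: 0.0322 ± 0.008017 → (0.0242, 0.0402).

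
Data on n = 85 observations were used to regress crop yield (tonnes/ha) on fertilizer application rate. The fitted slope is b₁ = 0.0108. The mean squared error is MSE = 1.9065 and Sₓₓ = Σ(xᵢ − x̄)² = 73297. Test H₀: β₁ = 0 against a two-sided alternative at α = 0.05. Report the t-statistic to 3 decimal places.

t = 2.118

SE(b₁) = √(MSE/Sₓₓ) = √(1.9065/73297) = 0.00510006.
t = 0.0108 / 0.00510006 = 2.118.
df = n − 2 = 83.
Two-sided p ≈ 0.0372, which is < 0.05, so reject H₀.
There is evidence that fertilizer application rate is associated with crop yield.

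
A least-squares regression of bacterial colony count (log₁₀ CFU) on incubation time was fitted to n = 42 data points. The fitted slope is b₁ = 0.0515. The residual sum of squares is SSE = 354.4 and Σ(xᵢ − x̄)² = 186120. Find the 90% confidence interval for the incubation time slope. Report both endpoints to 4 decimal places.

(0.0399, 0.0631)

MSE = SSE/(n − 2) = 354.4/40 = 8.86.
SE(b₁) = √(MSE/Sₓₓ) = √(8.86/186120) = 0.00689954.
df = n − 2 = 40.
t* = t_{0.05, 40} = 1.683851.
Margin = t* × SE = 1.683851 × 0.00689954 = 0.011618.
CI: 0.0515 ± 0.011618 → (0.0399, 0.0631).
With 90% confidence, each one-unit increase in incubation time is associated with a change of between 0.0399 and 0.0631 log₁₀ CFU in bacterial colony count.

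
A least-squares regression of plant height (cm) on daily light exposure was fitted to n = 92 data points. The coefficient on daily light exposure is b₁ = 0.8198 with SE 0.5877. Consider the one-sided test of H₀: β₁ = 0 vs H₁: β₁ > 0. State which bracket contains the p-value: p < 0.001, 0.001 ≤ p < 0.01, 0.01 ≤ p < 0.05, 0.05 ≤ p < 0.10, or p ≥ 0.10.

0.05 ≤ p < 0.10

t = 0.8198 / 0.5877 = 1.395.
df = n − 2 = 92 − 2 = 90.
One-sided p = P(T_{90} > t) ≈ 0.0832.
So 0.05 ≤ p < 0.10.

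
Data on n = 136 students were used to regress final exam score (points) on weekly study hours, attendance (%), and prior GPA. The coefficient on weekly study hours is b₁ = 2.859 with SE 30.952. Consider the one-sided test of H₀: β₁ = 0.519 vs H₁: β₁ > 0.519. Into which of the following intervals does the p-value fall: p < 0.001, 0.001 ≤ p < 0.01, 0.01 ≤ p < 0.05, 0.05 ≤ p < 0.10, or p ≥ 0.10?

p ≥ 0.10

t = (2.859 − 0.519) / 30.952 = 0.076.
df = n − k − 1 = 136 − 3 − 1 = 132.
One-sided p = P(T_{132} > t) ≈ 0.4699.
So p ≥ 0.10.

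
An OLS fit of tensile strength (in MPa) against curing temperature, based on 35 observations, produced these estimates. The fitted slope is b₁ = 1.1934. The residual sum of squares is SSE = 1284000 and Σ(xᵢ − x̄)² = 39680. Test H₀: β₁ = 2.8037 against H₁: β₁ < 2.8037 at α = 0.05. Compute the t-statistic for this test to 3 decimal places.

t = -1.626

MSE = SSE/(n − 2) = 1284000/33 = 38909.1.
SE(b₁) = √(MSE/Sₓₓ) = √(38909.1/39680) = 0.990238.
t = (1.1934 − 2.8037) / 0.990238 = -1.626.
df = n − 2 = 33.
One-sided p ≈ 0.0567, which is ≥ 0.05, so fail to reject H₀.
The data do not give significant evidence that the true slope on curing temperature is below 2.8037 MPa per unit.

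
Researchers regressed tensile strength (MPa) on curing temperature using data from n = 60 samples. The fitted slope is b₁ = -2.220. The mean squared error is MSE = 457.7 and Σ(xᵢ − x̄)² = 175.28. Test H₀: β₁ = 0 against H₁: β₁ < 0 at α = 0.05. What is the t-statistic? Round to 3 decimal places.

t = -1.374

SE(b₁) = √(MSE/Sₓₓ) = √(457.7/175.28) = 1.61594.
t = -2.220 / 1.61594 = -1.374.
df = n − 2 = 58.
One-sided p ≈ 0.0874, which is ≥ 0.05, so fail to reject H₀.
The data do not give significant evidence that the true slope on curing temperature is negative.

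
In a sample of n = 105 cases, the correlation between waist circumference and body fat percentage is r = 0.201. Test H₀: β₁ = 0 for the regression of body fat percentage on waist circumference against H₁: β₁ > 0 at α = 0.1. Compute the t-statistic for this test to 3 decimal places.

t = r·√(n − 2)/√(1 − r²) = 0.201·√103/√0.959599 = 2.082.
df = n − 2 = 103.
One-sided p ≈ 0.0199, which is < 0.1, so reject H₀.
There is evidence of a linear association between waist circumference and body fat percentage.

t = 2.082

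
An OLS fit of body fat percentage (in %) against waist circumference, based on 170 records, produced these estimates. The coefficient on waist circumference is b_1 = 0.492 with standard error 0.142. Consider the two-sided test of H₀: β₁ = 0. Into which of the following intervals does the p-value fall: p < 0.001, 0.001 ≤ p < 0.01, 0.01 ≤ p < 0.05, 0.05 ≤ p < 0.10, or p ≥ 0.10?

t = 0.492 / 0.142 = 3.465.
df = n − 2 = 170 − 2 = 168.
Two-sided p = 2·P(T_{168} > |t|) ≈ 0.0007.
So p < 0.001.

p < 0.001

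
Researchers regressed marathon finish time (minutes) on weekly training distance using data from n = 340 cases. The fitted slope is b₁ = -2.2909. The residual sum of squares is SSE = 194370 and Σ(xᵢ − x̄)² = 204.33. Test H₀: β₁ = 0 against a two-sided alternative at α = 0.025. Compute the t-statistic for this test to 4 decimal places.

t = -1.3656

MSE = SSE/(n − 2) = 194370/338 = 575.059.
SE(b₁) = √(MSE/Sₓₓ) = √(575.059/204.33) = 1.67761.
t = -2.2909 / 1.67761 = -1.3656.
df = n − 2 = 338.
Two-sided p ≈ 0.1730, which is ≥ 0.025, so fail to reject H₀.
The data do not give significant evidence of an association between weekly training distance and marathon finish time.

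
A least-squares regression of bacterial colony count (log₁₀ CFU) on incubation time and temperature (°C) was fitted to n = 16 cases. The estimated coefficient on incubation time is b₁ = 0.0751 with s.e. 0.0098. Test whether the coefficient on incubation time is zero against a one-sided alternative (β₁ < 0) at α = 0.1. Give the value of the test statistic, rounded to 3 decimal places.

t = 7.663

H₀: β₁ = 0 vs H₁: β₁ < 0.
t = (b₁ − β₁⁰)/SE = 0.0751 / 0.0098 = 7.663.
df = n − k − 1 = 16 − 2 − 1 = 13.
One-sided p ≈ 1.0000, which is ≥ 0.1, so fail to reject H₀.
The data do not give significant evidence that the true slope on incubation time is negative, holding the other predictors fixed.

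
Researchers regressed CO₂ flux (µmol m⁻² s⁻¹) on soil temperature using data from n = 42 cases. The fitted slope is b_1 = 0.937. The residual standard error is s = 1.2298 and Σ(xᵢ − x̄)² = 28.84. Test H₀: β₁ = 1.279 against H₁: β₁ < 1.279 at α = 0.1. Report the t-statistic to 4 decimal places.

t = -1.4934

SE(b_1) = s/√Sₓₓ = 1.2298/√28.84 = 0.229001.
t = (0.937 − 1.279) / 0.229001 = -1.4934.
df = n − 2 = 40.
One-sided p ≈ 0.0716, which is < 0.1, so reject H₀.
There is evidence that the true slope on soil temperature is below 1.279 µmol m⁻² s⁻¹ per unit.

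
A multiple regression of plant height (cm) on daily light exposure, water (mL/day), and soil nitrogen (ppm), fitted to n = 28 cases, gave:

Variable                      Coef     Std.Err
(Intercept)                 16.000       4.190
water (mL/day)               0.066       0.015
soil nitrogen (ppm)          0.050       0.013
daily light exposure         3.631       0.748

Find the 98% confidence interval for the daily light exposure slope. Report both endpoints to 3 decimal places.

(1.767, 5.495)

Read off: b = 3.631, SE = 0.748 for daily light exposure.
df = n − k − 1 = 28 − 3 − 1 = 24.
t* = t_{0.01, 24} = 2.492159.
Margin = t* × SE = 2.492159 × 0.748 = 1.86414.
CI: 3.631 ± 1.86414 → (1.767, 5.495).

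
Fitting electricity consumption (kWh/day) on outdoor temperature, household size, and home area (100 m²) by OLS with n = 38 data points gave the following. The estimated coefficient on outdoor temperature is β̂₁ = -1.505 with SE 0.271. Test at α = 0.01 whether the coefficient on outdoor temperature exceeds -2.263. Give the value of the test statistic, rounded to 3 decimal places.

t = 2.797

H₀: β₁ = -2.263 vs H₁: β₁ > -2.263.
t = (β̂₁ − β₁⁰)/SE = (-1.505 − (-2.263)) / 0.271 = 2.797.
df = n − k − 1 = 38 − 3 − 1 = 34.
One-sided p ≈ 0.0042, which is < 0.01, so reject H₀.
There is evidence that the true slope on outdoor temperature exceeds -2.263 kWh/day per unit, holding the other predictors fixed.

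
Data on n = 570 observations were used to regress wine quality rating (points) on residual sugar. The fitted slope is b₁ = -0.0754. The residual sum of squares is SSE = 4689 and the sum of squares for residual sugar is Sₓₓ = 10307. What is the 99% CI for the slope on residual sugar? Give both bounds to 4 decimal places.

(-0.1485, -0.0023)

MSE = SSE/(n − 2) = 4689/568 = 8.25528.
SE(b₁) = √(MSE/Sₓₓ) = √(8.25528/10307) = 0.0283009.
df = n − 2 = 568.
t* = t_{0.005, 568} = 2.584513.
Margin = t* × SE = 2.584513 × 0.0283009 = 0.073144.
CI: -0.0754 ± 0.073144 → (-0.1485, -0.0023).
With 99% confidence, each one-unit increase in residual sugar is associated with a change of between -0.1485 and -0.0023 points in wine quality rating.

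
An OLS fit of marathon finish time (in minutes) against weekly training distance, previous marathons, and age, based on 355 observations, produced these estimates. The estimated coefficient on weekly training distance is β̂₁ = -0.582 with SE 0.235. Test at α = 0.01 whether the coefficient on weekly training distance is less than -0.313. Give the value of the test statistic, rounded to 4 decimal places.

t = -1.1447

H₀: β₁ = -0.313 vs H₁: β₁ < -0.313.
t = (β̂₁ − β₁⁰)/SE = (-0.582 − (-0.313)) / 0.235 = -1.1447.
df = n − k − 1 = 355 − 3 − 1 = 351.
One-sided p ≈ 0.1266, which is ≥ 0.01, so fail to reject H₀.
The data do not give significant evidence that the true slope on weekly training distance is below -0.313 minutes per unit, holding the other predictors fixed.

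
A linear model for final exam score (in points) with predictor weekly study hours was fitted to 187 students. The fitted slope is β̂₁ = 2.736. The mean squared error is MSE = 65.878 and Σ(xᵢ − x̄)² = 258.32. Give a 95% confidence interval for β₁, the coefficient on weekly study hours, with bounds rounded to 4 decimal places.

(1.7397, 3.7323)

SE(β̂₁) = √(MSE/Sₓₓ) = √(65.878/258.32) = 0.505.
df = n − 2 = 185.
t* = t_{0.025, 185} = 1.97287.
Margin = t* × SE = 1.97287 × 0.505 = 0.996299.
CI: 2.736 ± 0.996299 → (1.7397, 3.7323).
With 95% confidence, each one-unit increase in weekly study hours is associated with a change of between 1.7397 and 3.7323 points in final exam score.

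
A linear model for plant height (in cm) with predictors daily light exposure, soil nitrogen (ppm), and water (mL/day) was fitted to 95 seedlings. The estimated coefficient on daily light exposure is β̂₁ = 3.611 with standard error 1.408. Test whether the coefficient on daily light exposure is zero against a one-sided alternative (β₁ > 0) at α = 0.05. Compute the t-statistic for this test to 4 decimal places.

H₀: β₁ = 0 vs H₁: β₁ > 0.
t = (β̂₁ − β₁⁰)/SE = 3.611 / 1.408 = 2.5646.
df = n − k − 1 = 95 − 3 − 1 = 91.
One-sided p ≈ 0.0060, which is < 0.05, so reject H₀.
There is evidence that the true slope on daily light exposure is positive, holding the other predictors fixed.

t = 2.5646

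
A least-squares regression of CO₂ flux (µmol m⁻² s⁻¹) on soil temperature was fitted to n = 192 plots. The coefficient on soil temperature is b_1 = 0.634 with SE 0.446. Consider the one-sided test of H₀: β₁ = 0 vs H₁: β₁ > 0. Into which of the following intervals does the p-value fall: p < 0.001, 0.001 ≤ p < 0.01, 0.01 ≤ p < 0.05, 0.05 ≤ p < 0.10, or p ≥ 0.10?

0.05 ≤ p < 0.10

t = 0.634 / 0.446 = 1.422.
df = n − 2 = 192 − 2 = 190.
One-sided p = P(T_{190} > t) ≈ 0.0784.
So 0.05 ≤ p < 0.10.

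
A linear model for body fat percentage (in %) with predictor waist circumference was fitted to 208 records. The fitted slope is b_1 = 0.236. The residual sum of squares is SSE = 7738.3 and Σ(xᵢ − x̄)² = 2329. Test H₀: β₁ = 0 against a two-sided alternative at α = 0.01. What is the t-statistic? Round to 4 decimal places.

MSE = SSE/(n − 2) = 7738.3/206 = 37.5646.
SE(b_1) = √(MSE/Sₓₓ) = √(37.5646/2329) = 0.127.
t = 0.236 / 0.127 = 1.8583.
df = n − 2 = 206.
Two-sided p ≈ 0.0646, which is ≥ 0.01, so fail to reject H₀.
The data do not give significant evidence of an association between waist circumference and body fat percentage.

t = 1.8583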